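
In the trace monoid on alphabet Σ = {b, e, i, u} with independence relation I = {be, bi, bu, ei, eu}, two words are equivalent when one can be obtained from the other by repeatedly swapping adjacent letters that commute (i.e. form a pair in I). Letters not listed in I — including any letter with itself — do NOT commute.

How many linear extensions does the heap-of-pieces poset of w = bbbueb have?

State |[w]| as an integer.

drop 0:b onto floor
drop 1:b onto {0:b}
drop 2:b onto {1:b}
drop 3:u onto floor
drop 4:e onto floor
drop 5:b onto {2:b}
ground layer = {0:b, 3:u, 4:e}
drop-orders for the pieces not yet dropped (sum over which currently-grounded one goes next):
  1 to go: {3} 1  {4} 1  {5} 1
  2 to go: {2,5} 1  {3,4} 2  {3,5} 2  {4,5} 2
  3 to go: {1,2,5} 1  {2,3,5} 3  {2,4,5} 3  {3,4,5} 6
  4 to go: {0,1,2,5} 1  {1,2,3,5} 4  {1,2,4,5} 4  {2,3,4,5} 12
  if 0:b drops first: 20 orders
  if 3:u drops first: 5 orders
  if 4:e drops first: 5 orders
heap linearizations: 30

30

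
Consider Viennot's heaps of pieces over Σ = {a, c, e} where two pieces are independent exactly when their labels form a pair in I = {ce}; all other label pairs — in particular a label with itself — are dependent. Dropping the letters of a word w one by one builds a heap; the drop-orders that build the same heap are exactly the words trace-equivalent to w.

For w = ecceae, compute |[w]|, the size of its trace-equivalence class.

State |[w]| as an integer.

0(e) covers ∅
1(c) covers ∅
2(c) covers 1:c
3(e) covers 0:e
4(a) covers 2:c, 3:e
5(e) covers 4:a
floor of heap: 0:e, 1:c
completions by unplaced set U, small U first (add the entries for U minus each lowest piece of U):
  |U|=1: {5}:1
  |U|=2: {4,5}:1
  |U|=3: {2,4,5}:1  {3,4,5}:1
  |U|=4: {0,3,4,5}:1  {1,2,4,5}:1  {2,3,4,5}:2
  start at 0(e): 3
  start at 1(c): 3
sum over floor = 6

6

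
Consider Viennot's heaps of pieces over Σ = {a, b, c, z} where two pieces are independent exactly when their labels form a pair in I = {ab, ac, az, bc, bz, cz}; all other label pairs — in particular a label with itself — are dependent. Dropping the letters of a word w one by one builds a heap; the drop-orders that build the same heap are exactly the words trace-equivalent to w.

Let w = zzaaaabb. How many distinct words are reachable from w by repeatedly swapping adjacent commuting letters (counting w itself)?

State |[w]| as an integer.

420

0(z) covers ∅
1(z) covers 0:z
2(a) covers ∅
3(a) covers 2:a
4(a) covers 3:a
5(a) covers 4:a
6(b) covers ∅
7(b) covers 6:b
floor of heap: 0:z, 2:a, 6:b
completions by unplaced set U, small U first (add the entries for U minus each lowest piece of U):
  |U|=1: {1}:1  {5}:1  {7}:1
  |U|=2: {0,1}:1  {1,5}:2  {1,7}:2  {4,5}:1  {5,7}:2  {6,7}:1
  |U|=3: {0,1,5}:3  {0,1,7}:3  {1,4,5}:3  {1,5,7}:6  {1,6,7}:3  {3,4,5}:1  {4,5,7}:3  {5,6,7}:3
  |U|=4: {0,1,4,5}:6  {0,1,5,7}:12  {0,1,6,7}:6  {1,3,4,5}:4  {1,4,5,7}:12  {1,5,6,7}:12  {2,3,4,5}:1  {3,4,5,7}:4  {4,5,6,7}:6
  |U|=5: {0,1,3,4,5}:10  {0,1,4,5,7}:30  {0,1,5,6,7}:30  {1,2,3,4,5}:5  {1,3,4,5,7}:20  {1,4,5,6,7}:30  {2,3,4,5,7}:5  {3,4,5,6,7}:10
  |U|=6: {0,1,2,3,4,5}:15  {0,1,3,4,5,7}:60  {0,1,4,5,6,7}:90  {1,2,3,4,5,7}:30  {1,3,4,5,6,7}:60  {2,3,4,5,6,7}:15
  start at 0(z): 105
  start at 2(a): 210
  start at 6(b): 105
sum over floor = 420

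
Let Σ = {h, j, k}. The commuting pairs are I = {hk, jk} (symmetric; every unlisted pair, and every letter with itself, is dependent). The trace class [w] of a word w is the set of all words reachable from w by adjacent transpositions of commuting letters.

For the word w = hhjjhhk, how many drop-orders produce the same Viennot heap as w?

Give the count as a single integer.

0(h) covers ∅
1(h) covers 0:h
2(j) covers 1:h
3(j) covers 2:j
4(h) covers 3:j
5(h) covers 4:h
6(k) covers ∅
floor of heap: 0:h, 6:k
completions by unplaced set U, small U first (add the entries for U minus each lowest piece of U):
  |U|=1: {5}:1  {6}:1
  |U|=2: {4,5}:1  {5,6}:2
  |U|=3: {3,4,5}:1  {4,5,6}:3
  |U|=4: {2,3,4,5}:1  {3,4,5,6}:4
  |U|=5: {1,2,3,4,5}:1  {2,3,4,5,6}:5
  start at 0(h): 6
  start at 6(k): 1
sum over floor = 7

7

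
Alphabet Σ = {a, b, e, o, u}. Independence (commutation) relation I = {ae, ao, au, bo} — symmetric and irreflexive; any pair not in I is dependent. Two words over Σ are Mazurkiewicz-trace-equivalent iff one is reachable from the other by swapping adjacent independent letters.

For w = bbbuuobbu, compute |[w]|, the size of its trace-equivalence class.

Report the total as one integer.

drop 0:b onto floor
drop 1:b onto {0:b}
drop 2:b onto {1:b}
drop 3:u onto {2:b}
drop 4:u onto {3:u}
drop 5:o onto {4:u}
drop 6:b onto {4:u}
drop 7:b onto {6:b}
drop 8:u onto {5:o, 7:b}
ground layer = {0:b}
drop-orders for the pieces not yet dropped (sum over which currently-grounded one goes next):
  1 to go: {8} 1
  2 to go: {5,8} 1  {7,8} 1
  3 to go: {5,7,8} 2  {6,7,8} 1
  4 to go: {5,6,7,8} 3
  5 to go: {4,5,6,7,8} 3
  6 to go: {3,4,5,6,7,8} 3
  7 to go: {2,3,4,5,6,7,8} 3
  if 0:b drops first: 3 orders

3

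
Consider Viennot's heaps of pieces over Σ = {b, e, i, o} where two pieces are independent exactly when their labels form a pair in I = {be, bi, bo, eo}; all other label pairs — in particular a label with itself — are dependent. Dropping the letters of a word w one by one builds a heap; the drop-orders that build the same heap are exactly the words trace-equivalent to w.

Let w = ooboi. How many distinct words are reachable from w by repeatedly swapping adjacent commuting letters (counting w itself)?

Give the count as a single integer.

5

0(o) covers ∅
1(o) covers 0:o
2(b) covers ∅
3(o) covers 1:o
4(i) covers 3:o
floor of heap: 0:o, 2:b
completions by unplaced set U, small U first (add the entries for U minus each lowest piece of U):
  |U|=1: {2}:1  {4}:1
  |U|=2: {2,4}:2  {3,4}:1
  |U|=3: {1,3,4}:1  {2,3,4}:3
  start at 0(o): 4
  start at 2(b): 1
sum over floor = 5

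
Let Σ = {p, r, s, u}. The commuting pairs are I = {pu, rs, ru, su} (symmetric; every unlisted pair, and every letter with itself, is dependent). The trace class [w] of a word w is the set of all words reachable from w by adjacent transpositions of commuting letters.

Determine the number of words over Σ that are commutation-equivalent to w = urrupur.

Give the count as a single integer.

35

piece 0:u — minimal
piece 1:r — minimal
piece 2:r rests on {1:r}
piece 3:u rests on {0:u}
piece 4:p rests on {2:r}
piece 5:u rests on {3:u}
piece 6:r rests on {4:p}
minimal pieces: {0:u, 1:r}
ways to finish when only these pieces remain (= sum over removing one remaining piece with nothing left below it):
  1 left: {5}→1  {6}→1
  2 left: {3,5}→1  {4,6}→1  {5,6}→2
  3 left: {0,3,5}→1  {2,4,6}→1  {3,5,6}→3  {4,5,6}→3
  4 left: {0,3,5,6}→4  {1,2,4,6}→1  {2,4,5,6}→4  {3,4,5,6}→6
  5 left: {0,3,4,5,6}→10  {1,2,4,5,6}→5  {2,3,4,5,6}→10
  placing 0:u first → 15 extensions
  placing 1:r first → 20 extensions
total linear extensions = 35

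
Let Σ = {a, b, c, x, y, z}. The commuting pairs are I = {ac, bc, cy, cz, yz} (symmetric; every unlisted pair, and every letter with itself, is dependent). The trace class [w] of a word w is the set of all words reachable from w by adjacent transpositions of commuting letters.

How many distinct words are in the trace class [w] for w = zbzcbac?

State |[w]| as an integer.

21

drop 0:z onto floor
drop 1:b onto {0:z}
drop 2:z onto {1:b}
drop 3:c onto floor
drop 4:b onto {2:z}
drop 5:a onto {4:b}
drop 6:c onto {3:c}
ground layer = {0:z, 3:c}
drop-orders for the pieces not yet dropped (sum over which currently-grounded one goes next):
  1 to go: {5} 1  {6} 1
  2 to go: {3,6} 1  {4,5} 1  {5,6} 2
  3 to go: {2,4,5} 1  {3,5,6} 3  {4,5,6} 3
  4 to go: {1,2,4,5} 1  {2,4,5,6} 4  {3,4,5,6} 6
  5 to go: {0,1,2,4,5} 1  {1,2,4,5,6} 5  {2,3,4,5,6} 10
  if 0:z drops first: 15 orders
  if 3:c drops first: 6 orders
heap linearizations: 21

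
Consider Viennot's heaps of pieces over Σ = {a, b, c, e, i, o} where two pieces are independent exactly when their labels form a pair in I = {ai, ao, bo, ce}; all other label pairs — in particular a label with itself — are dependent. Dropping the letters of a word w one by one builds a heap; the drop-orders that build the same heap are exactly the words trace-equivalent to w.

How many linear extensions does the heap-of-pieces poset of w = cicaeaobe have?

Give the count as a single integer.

0(c) covers ∅
1(i) covers 0:c
2(c) covers 1:i
3(a) covers 2:c
4(e) covers 3:a
5(a) covers 4:e
6(o) covers 4:e
7(b) covers 5:a
8(e) covers 6:o, 7:b
floor of heap: 0:c
completions by unplaced set U, small U first (add the entries for U minus each lowest piece of U):
  |U|=1: {8}:1
  |U|=2: {6,8}:1  {7,8}:1
  |U|=3: {5,7,8}:1  {6,7,8}:2
  |U|=4: {5,6,7,8}:3
  |U|=5: {4,5,6,7,8}:3
  |U|=6: {3,4,5,6,7,8}:3
  |U|=7: {2,3,4,5,6,7,8}:3
  start at 0(c): 3

3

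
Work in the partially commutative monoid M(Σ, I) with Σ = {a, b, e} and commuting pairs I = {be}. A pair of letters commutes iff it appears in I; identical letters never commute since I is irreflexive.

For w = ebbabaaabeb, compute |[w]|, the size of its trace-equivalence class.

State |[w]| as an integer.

piece 0:e — minimal
piece 1:b — minimal
piece 2:b rests on {1:b}
piece 3:a rests on {0:e, 2:b}
piece 4:b rests on {3:a}
piece 5:a rests on {4:b}
piece 6:a rests on {5:a}
piece 7:a rests on {6:a}
piece 8:b rests on {7:a}
piece 9:e rests on {7:a}
piece 10:b rests on {8:b}
minimal pieces: {0:e, 1:b}
ways to finish when only these pieces remain (= sum over removing one remaining piece with nothing left below it):
  1 left: {9}→1  {10}→1
  2 left: {8,10}→1  {9,10}→2
  3 left: {8,9,10}→3
  4 left: {7,8,9,10}→3
  5 left: {6,7,8,9,10}→3
  6 left: {5,6,7,8,9,10}→3
  7 left: {4,5,6,7,8,9,10}→3
  8 left: {3,4,5,6,7,8,9,10}→3
  9 left: {0,3,4,5,6,7,8,9,10}→3  {2,3,4,5,6,7,8,9,10}→3
  placing 0:e first → 3 extensions
  placing 1:b first → 6 extensions
total linear extensions = 9

9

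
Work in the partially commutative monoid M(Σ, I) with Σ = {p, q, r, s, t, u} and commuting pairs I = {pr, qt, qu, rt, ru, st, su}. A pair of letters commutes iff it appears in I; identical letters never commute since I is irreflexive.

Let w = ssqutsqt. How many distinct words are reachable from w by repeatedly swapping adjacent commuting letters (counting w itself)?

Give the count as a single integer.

piece 0:s — minimal
piece 1:s rests on {0:s}
piece 2:q rests on {1:s}
piece 3:u — minimal
piece 4:t rests on {3:u}
piece 5:s rests on {2:q}
piece 6:q rests on {5:s}
piece 7:t rests on {4:t}
minimal pieces: {0:s, 3:u}
ways to finish when only these pieces remain (= sum over removing one remaining piece with nothing left below it):
  1 left: {6}→1  {7}→1
  2 left: {4,7}→1  {5,6}→1  {6,7}→2
  3 left: {2,5,6}→1  {3,4,7}→1  {4,6,7}→3  {5,6,7}→3
  4 left: {1,2,5,6}→1  {2,5,6,7}→4  {3,4,6,7}→4  {4,5,6,7}→6
  5 left: {0,1,2,5,6}→1  {1,2,5,6,7}→5  {2,4,5,6,7}→10  {3,4,5,6,7}→10
  6 left: {0,1,2,5,6,7}→6  {1,2,4,5,6,7}→15  {2,3,4,5,6,7}→20
  placing 0:s first → 35 extensions
  placing 3:u first → 21 extensions
total linear extensions = 56

56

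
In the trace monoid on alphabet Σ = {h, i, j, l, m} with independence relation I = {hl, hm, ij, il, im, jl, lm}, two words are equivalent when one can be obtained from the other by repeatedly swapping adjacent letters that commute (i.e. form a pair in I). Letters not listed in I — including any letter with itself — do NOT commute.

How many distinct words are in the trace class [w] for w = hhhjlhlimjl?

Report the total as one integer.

825

#0=h has no predecessor
#1=h depends on [0:h]
#2=h depends on [1:h]
#3=j depends on [2:h]
#4=l has no predecessor
#5=h depends on [3:j]
#6=l depends on [4:l]
#7=i depends on [5:h]
#8=m depends on [3:j]
#9=j depends on [5:h, 8:m]
#10=l depends on [6:l]
sources: [0:h, 4:l]
N(rest) = Σ N(rest − s) over sources s of rest; N(one piece) = 1:
  size 1 → [7]=1  [9]=1  [10]=1
  size 2 → [6,10]=1  [7,9]=2  [7,10]=2  [8,9]=1  [9,10]=2
  size 3 → [4,6,10]=1  [5,7,9]=2  [6,7,10]=3  [6,9,10]=3  [7,8,9]=3  [7,9,10]=6  [8,9,10]=3
  size 4 → [4,6,7,10]=4  [4,6,9,10]=4  [5,7,8,9]=5  [5,7,9,10]=8  [6,7,9,10]=12  [6,8,9,10]=6  [7,8,9,10]=12
  size 5 → [3,5,7,8,9]=5  [4,6,7,9,10]=20  [4,6,8,9,10]=10  [5,6,7,9,10]=20  [5,7,8,9,10]=25  [6,7,8,9,10]=30
  size 6 → [2,3,5,7,8,9]=5  [3,5,7,8,9,10]=30  [4,5,6,7,9,10]=40  [4,6,7,8,9,10]=60  [5,6,7,8,9,10]=75
  size 7 → [1,2,3,5,7,8,9]=5  [2,3,5,7,8,9,10]=35  [3,5,6,7,8,9,10]=105  [4,5,6,7,8,9,10]=175
  size 8 → [0,1,2,3,5,7,8,9]=5  [1,2,3,5,7,8,9,10]=40  [2,3,5,6,7,8,9,10]=140  [3,4,5,6,7,8,9,10]=280
  size 9 → [0,1,2,3,5,7,8,9,10]=45  [1,2,3,5,6,7,8,9,10]=180  [2,3,4,5,6,7,8,9,10]=420
  first=0(h) contributes 600
  first=4(l) contributes 225
|[w]| = 825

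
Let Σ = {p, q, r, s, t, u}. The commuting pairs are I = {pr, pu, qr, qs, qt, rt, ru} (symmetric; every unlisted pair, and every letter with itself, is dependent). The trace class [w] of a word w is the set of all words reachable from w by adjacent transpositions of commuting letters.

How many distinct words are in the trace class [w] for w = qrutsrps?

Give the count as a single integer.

8

#0=q has no predecessor
#1=r has no predecessor
#2=u depends on [0:q]
#3=t depends on [2:u]
#4=s depends on [1:r, 3:t]
#5=r depends on [4:s]
#6=p depends on [4:s]
#7=s depends on [5:r, 6:p]
sources: [0:q, 1:r]
N(rest) = Σ N(rest − s) over sources s of rest; N(one piece) = 1:
  size 1 → [7]=1
  size 2 → [5,7]=1  [6,7]=1
  size 3 → [5,6,7]=2
  size 4 → [4,5,6,7]=2
  size 5 → [1,4,5,6,7]=2  [3,4,5,6,7]=2
  size 6 → [1,3,4,5,6,7]=4  [2,3,4,5,6,7]=2
  first=0(q) contributes 6
  first=1(r) contributes 2
|[w]| = 8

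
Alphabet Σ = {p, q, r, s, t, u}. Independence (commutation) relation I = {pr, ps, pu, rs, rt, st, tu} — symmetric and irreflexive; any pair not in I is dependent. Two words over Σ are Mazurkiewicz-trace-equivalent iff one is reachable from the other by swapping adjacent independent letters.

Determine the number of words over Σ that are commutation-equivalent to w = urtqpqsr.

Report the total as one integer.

0(u) covers ∅
1(r) covers 0:u
2(t) covers ∅
3(q) covers 1:r, 2:t
4(p) covers 3:q
5(q) covers 4:p
6(s) covers 5:q
7(r) covers 5:q
floor of heap: 0:u, 2:t
completions by unplaced set U, small U first (add the entries for U minus each lowest piece of U):
  |U|=1: {6}:1  {7}:1
  |U|=2: {6,7}:2
  |U|=3: {5,6,7}:2
  |U|=4: {4,5,6,7}:2
  |U|=5: {3,4,5,6,7}:2
  |U|=6: {1,3,4,5,6,7}:2  {2,3,4,5,6,7}:2
  start at 0(u): 4
  start at 2(t): 2
sum over floor = 6

6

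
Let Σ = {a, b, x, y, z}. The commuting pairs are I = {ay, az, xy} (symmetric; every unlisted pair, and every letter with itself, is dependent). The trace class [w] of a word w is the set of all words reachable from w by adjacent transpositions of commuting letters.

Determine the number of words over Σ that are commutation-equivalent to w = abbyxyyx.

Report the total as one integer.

10

0(a) covers ∅
1(b) covers 0:a
2(b) covers 1:b
3(y) covers 2:b
4(x) covers 2:b
5(y) covers 3:y
6(y) covers 5:y
7(x) covers 4:x
floor of heap: 0:a
completions by unplaced set U, small U first (add the entries for U minus each lowest piece of U):
  |U|=1: {6}:1  {7}:1
  |U|=2: {4,7}:1  {5,6}:1  {6,7}:2
  |U|=3: {3,5,6}:1  {4,6,7}:3  {5,6,7}:3
  |U|=4: {3,5,6,7}:4  {4,5,6,7}:6
  |U|=5: {3,4,5,6,7}:10
  |U|=6: {2,3,4,5,6,7}:10
  start at 0(a): 10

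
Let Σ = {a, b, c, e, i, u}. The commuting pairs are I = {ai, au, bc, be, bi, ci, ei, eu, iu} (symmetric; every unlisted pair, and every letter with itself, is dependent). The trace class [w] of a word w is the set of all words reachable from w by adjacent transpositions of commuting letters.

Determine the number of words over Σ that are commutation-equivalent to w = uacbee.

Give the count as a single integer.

8

#0=u has no predecessor
#1=a has no predecessor
#2=c depends on [0:u, 1:a]
#3=b depends on [0:u, 1:a]
#4=e depends on [2:c]
#5=e depends on [4:e]
sources: [0:u, 1:a]
N(rest) = Σ N(rest − s) over sources s of rest; N(one piece) = 1:
  size 1 → [3]=1  [5]=1
  size 2 → [3,5]=2  [4,5]=1
  size 3 → [2,4,5]=1  [3,4,5]=3
  size 4 → [2,3,4,5]=4
  first=0(u) contributes 4
  first=1(a) contributes 4
|[w]| = 8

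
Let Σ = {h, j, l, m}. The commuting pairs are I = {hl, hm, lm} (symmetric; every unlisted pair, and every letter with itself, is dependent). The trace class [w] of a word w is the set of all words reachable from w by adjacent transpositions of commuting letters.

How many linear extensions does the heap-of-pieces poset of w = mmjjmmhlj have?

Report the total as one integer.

drop 0:m onto floor
drop 1:m onto {0:m}
drop 2:j onto {1:m}
drop 3:j onto {2:j}
drop 4:m onto {3:j}
drop 5:m onto {4:m}
drop 6:h onto {3:j}
drop 7:l onto {3:j}
drop 8:j onto {5:m, 6:h, 7:l}
ground layer = {0:m}
drop-orders for the pieces not yet dropped (sum over which currently-grounded one goes next):
  1 to go: {8} 1
  2 to go: {5,8} 1  {6,8} 1  {7,8} 1
  3 to go: {4,5,8} 1  {5,6,8} 2  {5,7,8} 2  {6,7,8} 2
  4 to go: {4,5,6,8} 3  {4,5,7,8} 3  {5,6,7,8} 6
  5 to go: {4,5,6,7,8} 12
  6 to go: {3,4,5,6,7,8} 12
  7 to go: {2,3,4,5,6,7,8} 12
  if 0:m drops first: 12 orders

12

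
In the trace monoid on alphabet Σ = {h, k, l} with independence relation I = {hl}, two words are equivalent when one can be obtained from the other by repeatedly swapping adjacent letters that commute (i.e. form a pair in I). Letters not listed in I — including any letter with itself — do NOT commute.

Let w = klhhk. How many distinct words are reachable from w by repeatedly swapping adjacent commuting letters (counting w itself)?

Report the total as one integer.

#0=k has no predecessor
#1=l depends on [0:k]
#2=h depends on [0:k]
#3=h depends on [2:h]
#4=k depends on [1:l, 3:h]
sources: [0:k]
N(rest) = Σ N(rest − s) over sources s of rest; N(one piece) = 1:
  size 1 → [4]=1
  size 2 → [1,4]=1  [3,4]=1
  size 3 → [1,3,4]=2  [2,3,4]=1
  first=0(k) contributes 3

3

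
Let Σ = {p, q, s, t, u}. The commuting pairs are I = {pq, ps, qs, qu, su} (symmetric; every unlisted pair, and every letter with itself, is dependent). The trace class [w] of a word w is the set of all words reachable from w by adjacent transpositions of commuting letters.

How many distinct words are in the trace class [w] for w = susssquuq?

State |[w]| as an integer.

1260

piece 0:s — minimal
piece 1:u — minimal
piece 2:s rests on {0:s}
piece 3:s rests on {2:s}
piece 4:s rests on {3:s}
piece 5:q — minimal
piece 6:u rests on {1:u}
piece 7:u rests on {6:u}
piece 8:q rests on {5:q}
minimal pieces: {0:s, 1:u, 5:q}
ways to finish when only these pieces remain (= sum over removing one remaining piece with nothing left below it):
  1 left: {4}→1  {7}→1  {8}→1
  2 left: {3,4}→1  {4,7}→2  {4,8}→2  {5,8}→1  {6,7}→1  {7,8}→2
  3 left: {1,6,7}→1  {2,3,4}→1  {3,4,7}→3  {3,4,8}→3  {4,5,8}→3  {4,6,7}→3  {4,7,8}→6  {5,7,8}→3  {6,7,8}→3
  4 left: {0,2,3,4}→1  {1,4,6,7}→4  {1,6,7,8}→4  {2,3,4,7}→4  {2,3,4,8}→4  {3,4,5,8}→6  {3,4,6,7}→6  {3,4,7,8}→12  {4,5,7,8}→12  {4,6,7,8}→12  {5,6,7,8}→6
  5 left: {0,2,3,4,7}→5  {0,2,3,4,8}→5  {1,3,4,6,7}→10  {1,4,6,7,8}→20  {1,5,6,7,8}→10  {2,3,4,5,8}→10  {2,3,4,6,7}→10  {2,3,4,7,8}→20  {3,4,5,7,8}→30  {3,4,6,7,8}→30  {4,5,6,7,8}→30
  6 left: {0,2,3,4,5,8}→15  {0,2,3,4,6,7}→15  {0,2,3,4,7,8}→30  {1,2,3,4,6,7}→20  {1,3,4,6,7,8}→60  {1,4,5,6,7,8}→60  {2,3,4,5,7,8}→60  {2,3,4,6,7,8}→60  {3,4,5,6,7,8}→90
  7 left: {0,1,2,3,4,6,7}→35  {0,2,3,4,5,7,8}→105  {0,2,3,4,6,7,8}→105  {1,2,3,4,6,7,8}→140  {1,3,4,5,6,7,8}→210  {2,3,4,5,6,7,8}→210
  placing 0:s first → 560 extensions
  placing 1:u first → 420 extensions
  placing 5:q first → 280 extensions
total linear extensions = 1260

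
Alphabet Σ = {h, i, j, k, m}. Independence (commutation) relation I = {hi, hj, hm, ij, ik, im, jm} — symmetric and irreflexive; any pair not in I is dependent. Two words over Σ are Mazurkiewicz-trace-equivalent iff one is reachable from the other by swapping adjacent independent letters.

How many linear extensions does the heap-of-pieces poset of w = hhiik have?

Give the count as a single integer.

#0=h has no predecessor
#1=h depends on [0:h]
#2=i has no predecessor
#3=i depends on [2:i]
#4=k depends on [1:h]
sources: [0:h, 2:i]
N(rest) = Σ N(rest − s) over sources s of rest; N(one piece) = 1:
  size 1 → [3]=1  [4]=1
  size 2 → [1,4]=1  [2,3]=1  [3,4]=2
  size 3 → [0,1,4]=1  [1,3,4]=3  [2,3,4]=3
  first=0(h) contributes 6
  first=2(i) contributes 4
|[w]| = 10

10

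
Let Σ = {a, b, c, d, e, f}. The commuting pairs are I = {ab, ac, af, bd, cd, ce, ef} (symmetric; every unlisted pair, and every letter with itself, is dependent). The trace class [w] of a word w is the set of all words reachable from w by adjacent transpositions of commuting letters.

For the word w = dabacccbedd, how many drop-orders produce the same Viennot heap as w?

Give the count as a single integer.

#0=d has no predecessor
#1=a depends on [0:d]
#2=b has no predecessor
#3=a depends on [1:a]
#4=c depends on [2:b]
#5=c depends on [4:c]
#6=c depends on [5:c]
#7=b depends on [6:c]
#8=e depends on [3:a, 7:b]
#9=d depends on [8:e]
#10=d depends on [9:d]
sources: [0:d, 2:b]
N(rest) = Σ N(rest − s) over sources s of rest; N(one piece) = 1:
  size 1 → [10]=1
  size 2 → [9,10]=1
  size 3 → [8,9,10]=1
  size 4 → [3,8,9,10]=1  [7,8,9,10]=1
  size 5 → [1,3,8,9,10]=1  [3,7,8,9,10]=2  [6,7,8,9,10]=1
  size 6 → [0,1,3,8,9,10]=1  [1,3,7,8,9,10]=3  [3,6,7,8,9,10]=3  [5,6,7,8,9,10]=1
  size 7 → [0,1,3,7,8,9,10]=4  [1,3,6,7,8,9,10]=6  [3,5,6,7,8,9,10]=4  [4,5,6,7,8,9,10]=1
  size 8 → [0,1,3,6,7,8,9,10]=10  [1,3,5,6,7,8,9,10]=10  [2,4,5,6,7,8,9,10]=1  [3,4,5,6,7,8,9,10]=5
  size 9 → [0,1,3,5,6,7,8,9,10]=20  [1,3,4,5,6,7,8,9,10]=15  [2,3,4,5,6,7,8,9,10]=6
  first=0(d) contributes 21
  first=2(b) contributes 35
|[w]| = 56

56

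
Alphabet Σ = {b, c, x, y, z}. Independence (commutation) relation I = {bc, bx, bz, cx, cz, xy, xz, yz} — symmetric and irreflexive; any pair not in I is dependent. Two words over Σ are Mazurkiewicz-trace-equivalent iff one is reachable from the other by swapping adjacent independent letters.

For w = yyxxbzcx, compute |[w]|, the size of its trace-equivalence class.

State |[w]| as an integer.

#0=y has no predecessor
#1=y depends on [0:y]
#2=x has no predecessor
#3=x depends on [2:x]
#4=b depends on [1:y]
#5=z has no predecessor
#6=c depends on [1:y]
#7=x depends on [3:x]
sources: [0:y, 2:x, 5:z]
N(rest) = Σ N(rest − s) over sources s of rest; N(one piece) = 1:
  size 1 → [4]=1  [5]=1  [6]=1  [7]=1
  size 2 → [3,7]=1  [4,5]=2  [4,6]=2  [4,7]=2  [5,6]=2  [5,7]=2  [6,7]=2
  size 3 → [1,4,6]=2  [2,3,7]=1  [3,4,7]=3  [3,5,7]=3  [3,6,7]=3  [4,5,6]=6  [4,5,7]=6  [4,6,7]=6  [5,6,7]=6
  size 4 → [0,1,4,6]=2  [1,4,5,6]=8  [1,4,6,7]=8  [2,3,4,7]=4  [2,3,5,7]=4  [2,3,6,7]=4  [3,4,5,7]=12  [3,4,6,7]=12  [3,5,6,7]=12  [4,5,6,7]=24
  size 5 → [0,1,4,5,6]=10  [0,1,4,6,7]=10  [1,3,4,6,7]=20  [1,4,5,6,7]=40  [2,3,4,5,7]=20  [2,3,4,6,7]=20  [2,3,5,6,7]=20  [3,4,5,6,7]=60
  size 6 → [0,1,3,4,6,7]=30  [0,1,4,5,6,7]=60  [1,2,3,4,6,7]=40  [1,3,4,5,6,7]=120  [2,3,4,5,6,7]=120
  first=0(y) contributes 280
  first=2(x) contributes 210
  first=5(z) contributes 70
|[w]| = 560

560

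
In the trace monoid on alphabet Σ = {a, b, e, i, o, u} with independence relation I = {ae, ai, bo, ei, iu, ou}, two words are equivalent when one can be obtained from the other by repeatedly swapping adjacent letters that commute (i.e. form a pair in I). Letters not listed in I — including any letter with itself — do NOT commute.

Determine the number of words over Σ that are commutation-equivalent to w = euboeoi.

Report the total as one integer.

3

piece 0:e — minimal
piece 1:u rests on {0:e}
piece 2:b rests on {1:u}
piece 3:o rests on {0:e}
piece 4:e rests on {2:b, 3:o}
piece 5:o rests on {4:e}
piece 6:i rests on {5:o}
minimal pieces: {0:e}
ways to finish when only these pieces remain (= sum over removing one remaining piece with nothing left below it):
  1 left: {6}→1
  2 left: {5,6}→1
  3 left: {4,5,6}→1
  4 left: {2,4,5,6}→1  {3,4,5,6}→1
  5 left: {1,2,4,5,6}→1  {2,3,4,5,6}→2
  placing 0:e first → 3 extensions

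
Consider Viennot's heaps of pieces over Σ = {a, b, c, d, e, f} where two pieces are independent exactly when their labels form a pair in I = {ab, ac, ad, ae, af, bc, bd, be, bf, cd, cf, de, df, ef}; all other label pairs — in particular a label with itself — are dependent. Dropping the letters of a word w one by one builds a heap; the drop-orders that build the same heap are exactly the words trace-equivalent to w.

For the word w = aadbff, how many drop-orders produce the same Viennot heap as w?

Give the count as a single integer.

#0=a has no predecessor
#1=a depends on [0:a]
#2=d has no predecessor
#3=b has no predecessor
#4=f has no predecessor
#5=f depends on [4:f]
sources: [0:a, 2:d, 3:b, 4:f]
N(rest) = Σ N(rest − s) over sources s of rest; N(one piece) = 1:
  size 1 → [1]=1  [2]=1  [3]=1  [5]=1
  size 2 → [0,1]=1  [1,2]=2  [1,3]=2  [1,5]=2  [2,3]=2  [2,5]=2  [3,5]=2  [4,5]=1
  size 3 → [0,1,2]=3  [0,1,3]=3  [0,1,5]=3  [1,2,3]=6  [1,2,5]=6  [1,3,5]=6  [1,4,5]=3  [2,3,5]=6  [2,4,5]=3  [3,4,5]=3
  size 4 → [0,1,2,3]=12  [0,1,2,5]=12  [0,1,3,5]=12  [0,1,4,5]=6  [1,2,3,5]=24  [1,2,4,5]=12  [1,3,4,5]=12  [2,3,4,5]=12
  first=0(a) contributes 60
  first=2(d) contributes 30
  first=3(b) contributes 30
  first=4(f) contributes 60
|[w]| = 180

180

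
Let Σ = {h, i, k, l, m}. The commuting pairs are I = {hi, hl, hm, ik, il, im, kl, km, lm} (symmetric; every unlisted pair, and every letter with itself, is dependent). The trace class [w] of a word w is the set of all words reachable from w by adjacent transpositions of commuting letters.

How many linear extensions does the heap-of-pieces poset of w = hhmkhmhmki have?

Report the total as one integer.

840

0(h) covers ∅
1(h) covers 0:h
2(m) covers ∅
3(k) covers 1:h
4(h) covers 3:k
5(m) covers 2:m
6(h) covers 4:h
7(m) covers 5:m
8(k) covers 6:h
9(i) covers ∅
floor of heap: 0:h, 2:m, 9:i
completions by unplaced set U, small U first (add the entries for U minus each lowest piece of U):
  |U|=1: {7}:1  {8}:1  {9}:1
  |U|=2: {5,7}:1  {6,8}:1  {7,8}:2  {7,9}:2  {8,9}:2
  |U|=3: {2,5,7}:1  {4,6,8}:1  {5,7,8}:3  {5,7,9}:3  {6,7,8}:3  {6,8,9}:3  {7,8,9}:6
  |U|=4: {2,5,7,8}:4  {2,5,7,9}:4  {3,4,6,8}:1  {4,6,7,8}:4  {4,6,8,9}:4  {5,6,7,8}:6  {5,7,8,9}:12  {6,7,8,9}:12
  |U|=5: {1,3,4,6,8}:1  {2,5,6,7,8}:10  {2,5,7,8,9}:20  {3,4,6,7,8}:5  {3,4,6,8,9}:5  {4,5,6,7,8}:10  {4,6,7,8,9}:20  {5,6,7,8,9}:30
  |U|=6: {0,1,3,4,6,8}:1  {1,3,4,6,7,8}:6  {1,3,4,6,8,9}:6  {2,4,5,6,7,8}:20  {2,5,6,7,8,9}:60  {3,4,5,6,7,8}:15  {3,4,6,7,8,9}:30  {4,5,6,7,8,9}:60
  |U|=7: {0,1,3,4,6,7,8}:7  {0,1,3,4,6,8,9}:7  {1,3,4,5,6,7,8}:21  {1,3,4,6,7,8,9}:42  {2,3,4,5,6,7,8}:35  {2,4,5,6,7,8,9}:140  {3,4,5,6,7,8,9}:105
  |U|=8: {0,1,3,4,5,6,7,8}:28  {0,1,3,4,6,7,8,9}:56  {1,2,3,4,5,6,7,8}:56  {1,3,4,5,6,7,8,9}:168  {2,3,4,5,6,7,8,9}:280
  start at 0(h): 504
  start at 2(m): 252
  start at 9(i): 84
sum over floor = 840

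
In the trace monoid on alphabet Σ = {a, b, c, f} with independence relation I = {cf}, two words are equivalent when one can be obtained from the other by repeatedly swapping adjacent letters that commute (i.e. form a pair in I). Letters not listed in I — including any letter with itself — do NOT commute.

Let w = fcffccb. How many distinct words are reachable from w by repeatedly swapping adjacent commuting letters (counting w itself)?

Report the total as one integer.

20

#0=f has no predecessor
#1=c has no predecessor
#2=f depends on [0:f]
#3=f depends on [2:f]
#4=c depends on [1:c]
#5=c depends on [4:c]
#6=b depends on [3:f, 5:c]
sources: [0:f, 1:c]
N(rest) = Σ N(rest − s) over sources s of rest; N(one piece) = 1:
  size 1 → [6]=1
  size 2 → [3,6]=1  [5,6]=1
  size 3 → [2,3,6]=1  [3,5,6]=2  [4,5,6]=1
  size 4 → [0,2,3,6]=1  [1,4,5,6]=1  [2,3,5,6]=3  [3,4,5,6]=3
  size 5 → [0,2,3,5,6]=4  [1,3,4,5,6]=4  [2,3,4,5,6]=6
  first=0(f) contributes 10
  first=1(c) contributes 10
|[w]| = 20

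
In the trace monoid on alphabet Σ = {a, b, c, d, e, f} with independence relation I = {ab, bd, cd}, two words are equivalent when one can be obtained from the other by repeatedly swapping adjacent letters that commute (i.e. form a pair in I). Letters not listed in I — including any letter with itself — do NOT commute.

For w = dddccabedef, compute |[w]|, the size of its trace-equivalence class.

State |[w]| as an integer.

30

0(d) covers ∅
1(d) covers 0:d
2(d) covers 1:d
3(c) covers ∅
4(c) covers 3:c
5(a) covers 2:d, 4:c
6(b) covers 4:c
7(e) covers 5:a, 6:b
8(d) covers 7:e
9(e) covers 8:d
10(f) covers 9:e
floor of heap: 0:d, 3:c
completions by unplaced set U, small U first (add the entries for U minus each lowest piece of U):
  |U|=1: {10}:1
  |U|=2: {9,10}:1
  |U|=3: {8,9,10}:1
  |U|=4: {7,8,9,10}:1
  |U|=5: {5,7,8,9,10}:1  {6,7,8,9,10}:1
  |U|=6: {2,5,7,8,9,10}:1  {5,6,7,8,9,10}:2
  |U|=7: {1,2,5,7,8,9,10}:1  {2,5,6,7,8,9,10}:3  {4,5,6,7,8,9,10}:2
  |U|=8: {0,1,2,5,7,8,9,10}:1  {1,2,5,6,7,8,9,10}:4  {2,4,5,6,7,8,9,10}:5  {3,4,5,6,7,8,9,10}:2
  |U|=9: {0,1,2,5,6,7,8,9,10}:5  {1,2,4,5,6,7,8,9,10}:9  {2,3,4,5,6,7,8,9,10}:7
  start at 0(d): 16
  start at 3(c): 14
sum over floor = 30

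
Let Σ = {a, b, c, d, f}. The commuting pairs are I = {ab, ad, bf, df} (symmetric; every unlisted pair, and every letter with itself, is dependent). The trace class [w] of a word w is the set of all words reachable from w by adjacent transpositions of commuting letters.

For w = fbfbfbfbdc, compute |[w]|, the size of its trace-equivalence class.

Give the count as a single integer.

piece 0:f — minimal
piece 1:b — minimal
piece 2:f rests on {0:f}
piece 3:b rests on {1:b}
piece 4:f rests on {2:f}
piece 5:b rests on {3:b}
piece 6:f rests on {4:f}
piece 7:b rests on {5:b}
piece 8:d rests on {7:b}
piece 9:c rests on {6:f, 8:d}
minimal pieces: {0:f, 1:b}
ways to finish when only these pieces remain (= sum over removing one remaining piece with nothing left below it):
  1 left: {9}→1
  2 left: {6,9}→1  {8,9}→1
  3 left: {4,6,9}→1  {6,8,9}→2  {7,8,9}→1
  4 left: {2,4,6,9}→1  {4,6,8,9}→3  {5,7,8,9}→1  {6,7,8,9}→3
  5 left: {0,2,4,6,9}→1  {2,4,6,8,9}→4  {3,5,7,8,9}→1  {4,6,7,8,9}→6  {5,6,7,8,9}→4
  6 left: {0,2,4,6,8,9}→5  {1,3,5,7,8,9}→1  {2,4,6,7,8,9}→10  {3,5,6,7,8,9}→5  {4,5,6,7,8,9}→10
  7 left: {0,2,4,6,7,8,9}→15  {1,3,5,6,7,8,9}→6  {2,4,5,6,7,8,9}→20  {3,4,5,6,7,8,9}→15
  8 left: {0,2,4,5,6,7,8,9}→35  {1,3,4,5,6,7,8,9}→21  {2,3,4,5,6,7,8,9}→35
  placing 0:f first → 56 extensions
  placing 1:b first → 70 extensions
total linear extensions = 126

126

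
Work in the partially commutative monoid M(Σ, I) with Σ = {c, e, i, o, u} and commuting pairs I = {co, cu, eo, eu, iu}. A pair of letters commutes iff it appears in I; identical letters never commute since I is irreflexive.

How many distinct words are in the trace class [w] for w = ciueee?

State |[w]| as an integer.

6

0(c) covers ∅
1(i) covers 0:c
2(u) covers ∅
3(e) covers 1:i
4(e) covers 3:e
5(e) covers 4:e
floor of heap: 0:c, 2:u
completions by unplaced set U, small U first (add the entries for U minus each lowest piece of U):
  |U|=1: {2}:1  {5}:1
  |U|=2: {2,5}:2  {4,5}:1
  |U|=3: {2,4,5}:3  {3,4,5}:1
  |U|=4: {1,3,4,5}:1  {2,3,4,5}:4
  start at 0(c): 5
  start at 2(u): 1
sum over floor = 6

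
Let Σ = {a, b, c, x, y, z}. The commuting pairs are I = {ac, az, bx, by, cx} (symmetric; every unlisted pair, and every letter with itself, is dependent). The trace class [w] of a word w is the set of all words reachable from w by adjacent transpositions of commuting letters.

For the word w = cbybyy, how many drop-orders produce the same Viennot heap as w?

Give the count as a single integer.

10

drop 0:c onto floor
drop 1:b onto {0:c}
drop 2:y onto {0:c}
drop 3:b onto {1:b}
drop 4:y onto {2:y}
drop 5:y onto {4:y}
ground layer = {0:c}
drop-orders for the pieces not yet dropped (sum over which currently-grounded one goes next):
  1 to go: {3} 1  {5} 1
  2 to go: {1,3} 1  {3,5} 2  {4,5} 1
  3 to go: {1,3,5} 3  {2,4,5} 1  {3,4,5} 3
  4 to go: {1,3,4,5} 6  {2,3,4,5} 4
  if 0:c drops first: 10 orders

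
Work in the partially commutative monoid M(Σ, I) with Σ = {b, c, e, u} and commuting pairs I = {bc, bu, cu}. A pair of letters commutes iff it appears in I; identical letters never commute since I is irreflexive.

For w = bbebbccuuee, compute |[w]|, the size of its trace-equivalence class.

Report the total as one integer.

piece 0:b — minimal
piece 1:b rests on {0:b}
piece 2:e rests on {1:b}
piece 3:b rests on {2:e}
piece 4:b rests on {3:b}
piece 5:c rests on {2:e}
piece 6:c rests on {5:c}
piece 7:u rests on {2:e}
piece 8:u rests on {7:u}
piece 9:e rests on {4:b, 6:c, 8:u}
piece 10:e rests on {9:e}
minimal pieces: {0:b}
ways to finish when only these pieces remain (= sum over removing one remaining piece with nothing left below it):
  1 left: {10}→1
  2 left: {9,10}→1
  3 left: {4,9,10}→1  {6,9,10}→1  {8,9,10}→1
  4 left: {3,4,9,10}→1  {4,6,9,10}→2  {4,8,9,10}→2  {5,6,9,10}→1  {6,8,9,10}→2  {7,8,9,10}→1
  5 left: {3,4,6,9,10}→3  {3,4,8,9,10}→3  {4,5,6,9,10}→3  {4,6,8,9,10}→6  {4,7,8,9,10}→3  {5,6,8,9,10}→3  {6,7,8,9,10}→3
  6 left: {3,4,5,6,9,10}→6  {3,4,6,8,9,10}→12  {3,4,7,8,9,10}→6  {4,5,6,8,9,10}→12  {4,6,7,8,9,10}→12  {5,6,7,8,9,10}→6
  7 left: {3,4,5,6,8,9,10}→30  {3,4,6,7,8,9,10}→30  {4,5,6,7,8,9,10}→30
  8 left: {3,4,5,6,7,8,9,10}→90
  9 left: {2,3,4,5,6,7,8,9,10}→90
  placing 0:b first → 90 extensions

90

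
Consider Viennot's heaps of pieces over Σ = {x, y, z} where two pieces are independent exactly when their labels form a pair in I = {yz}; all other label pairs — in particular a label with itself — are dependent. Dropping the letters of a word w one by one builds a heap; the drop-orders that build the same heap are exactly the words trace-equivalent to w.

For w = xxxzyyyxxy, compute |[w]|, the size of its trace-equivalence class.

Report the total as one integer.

4

drop 0:x onto floor
drop 1:x onto {0:x}
drop 2:x onto {1:x}
drop 3:z onto {2:x}
drop 4:y onto {2:x}
drop 5:y onto {4:y}
drop 6:y onto {5:y}
drop 7:x onto {3:z, 6:y}
drop 8:x onto {7:x}
drop 9:y onto {8:x}
ground layer = {0:x}
drop-orders for the pieces not yet dropped (sum over which currently-grounded one goes next):
  1 to go: {9} 1
  2 to go: {8,9} 1
  3 to go: {7,8,9} 1
  4 to go: {3,7,8,9} 1  {6,7,8,9} 1
  5 to go: {3,6,7,8,9} 2  {5,6,7,8,9} 1
  6 to go: {3,5,6,7,8,9} 3  {4,5,6,7,8,9} 1
  7 to go: {3,4,5,6,7,8,9} 4
  8 to go: {2,3,4,5,6,7,8,9} 4
  if 0:x drops first: 4 orders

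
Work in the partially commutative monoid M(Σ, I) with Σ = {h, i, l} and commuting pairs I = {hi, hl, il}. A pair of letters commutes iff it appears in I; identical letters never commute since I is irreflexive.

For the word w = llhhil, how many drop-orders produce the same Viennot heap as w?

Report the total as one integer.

piece 0:l — minimal
piece 1:l rests on {0:l}
piece 2:h — minimal
piece 3:h rests on {2:h}
piece 4:i — minimal
piece 5:l rests on {1:l}
minimal pieces: {0:l, 2:h, 4:i}
ways to finish when only these pieces remain (= sum over removing one remaining piece with nothing left below it):
  1 left: {3}→1  {4}→1  {5}→1
  2 left: {1,5}→1  {2,3}→1  {3,4}→2  {3,5}→2  {4,5}→2
  3 left: {0,1,5}→1  {1,3,5}→3  {1,4,5}→3  {2,3,4}→3  {2,3,5}→3  {3,4,5}→6
  4 left: {0,1,3,5}→4  {0,1,4,5}→4  {1,2,3,5}→6  {1,3,4,5}→12  {2,3,4,5}→12
  placing 0:l first → 30 extensions
  placing 2:h first → 20 extensions
  placing 4:i first → 10 extensions
total linear extensions = 60

60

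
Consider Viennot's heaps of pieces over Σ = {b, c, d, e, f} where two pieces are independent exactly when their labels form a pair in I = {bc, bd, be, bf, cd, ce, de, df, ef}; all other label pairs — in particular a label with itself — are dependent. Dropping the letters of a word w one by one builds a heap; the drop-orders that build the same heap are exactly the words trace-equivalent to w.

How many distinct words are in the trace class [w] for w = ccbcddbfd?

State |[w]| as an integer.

1260

drop 0:c onto floor
drop 1:c onto {0:c}
drop 2:b onto floor
drop 3:c onto {1:c}
drop 4:d onto floor
drop 5:d onto {4:d}
drop 6:b onto {2:b}
drop 7:f onto {3:c}
drop 8:d onto {5:d}
ground layer = {0:c, 2:b, 4:d}
drop-orders for the pieces not yet dropped (sum over which currently-grounded one goes next):
  1 to go: {6} 1  {7} 1  {8} 1
  2 to go: {2,6} 1  {3,7} 1  {5,8} 1  {6,7} 2  {6,8} 2  {7,8} 2
  3 to go: {1,3,7} 1  {2,6,7} 3  {2,6,8} 3  {3,6,7} 3  {3,7,8} 3  {4,5,8} 1  {5,6,8} 3  {5,7,8} 3  {6,7,8} 6
  4 to go: {0,1,3,7} 1  {1,3,6,7} 4  {1,3,7,8} 4  {2,3,6,7} 6  {2,5,6,8} 6  {2,6,7,8} 12  {3,5,7,8} 6  {3,6,7,8} 12  {4,5,6,8} 4  {4,5,7,8} 4  {5,6,7,8} 12
  5 to go: {0,1,3,6,7} 5  {0,1,3,7,8} 5  {1,2,3,6,7} 10  {1,3,5,7,8} 10  {1,3,6,7,8} 20  {2,3,6,7,8} 30  {2,4,5,6,8} 10  {2,5,6,7,8} 30  {3,4,5,7,8} 10  {3,5,6,7,8} 30  {4,5,6,7,8} 20
  6 to go: {0,1,2,3,6,7} 15  {0,1,3,5,7,8} 15  {0,1,3,6,7,8} 30  {1,2,3,6,7,8} 60  {1,3,4,5,7,8} 20  {1,3,5,6,7,8} 60  {2,3,5,6,7,8} 90  {2,4,5,6,7,8} 60  {3,4,5,6,7,8} 60
  7 to go: {0,1,2,3,6,7,8} 105  {0,1,3,4,5,7,8} 35  {0,1,3,5,6,7,8} 105  {1,2,3,5,6,7,8} 210  {1,3,4,5,6,7,8} 140  {2,3,4,5,6,7,8} 210
  if 0:c drops first: 560 orders
  if 2:b drops first: 280 orders
  if 4:d drops first: 420 orders
heap linearizations: 1260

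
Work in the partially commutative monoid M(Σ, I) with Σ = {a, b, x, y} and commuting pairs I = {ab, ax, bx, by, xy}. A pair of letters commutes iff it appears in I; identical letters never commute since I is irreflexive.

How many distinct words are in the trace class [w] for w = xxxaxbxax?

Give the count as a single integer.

#0=x has no predecessor
#1=x depends on [0:x]
#2=x depends on [1:x]
#3=a has no predecessor
#4=x depends on [2:x]
#5=b has no predecessor
#6=x depends on [4:x]
#7=a depends on [3:a]
#8=x depends on [6:x]
sources: [0:x, 3:a, 5:b]
N(rest) = Σ N(rest − s) over sources s of rest; N(one piece) = 1:
  size 1 → [5]=1  [7]=1  [8]=1
  size 2 → [3,7]=1  [5,7]=2  [5,8]=2  [6,8]=1  [7,8]=2
  size 3 → [3,5,7]=3  [3,7,8]=3  [4,6,8]=1  [5,6,8]=3  [5,7,8]=6  [6,7,8]=3
  size 4 → [2,4,6,8]=1  [3,5,7,8]=12  [3,6,7,8]=6  [4,5,6,8]=4  [4,6,7,8]=4  [5,6,7,8]=12
  size 5 → [1,2,4,6,8]=1  [2,4,5,6,8]=5  [2,4,6,7,8]=5  [3,4,6,7,8]=10  [3,5,6,7,8]=30  [4,5,6,7,8]=20
  size 6 → [0,1,2,4,6,8]=1  [1,2,4,5,6,8]=6  [1,2,4,6,7,8]=6  [2,3,4,6,7,8]=15  [2,4,5,6,7,8]=30  [3,4,5,6,7,8]=60
  size 7 → [0,1,2,4,5,6,8]=7  [0,1,2,4,6,7,8]=7  [1,2,3,4,6,7,8]=21  [1,2,4,5,6,7,8]=42  [2,3,4,5,6,7,8]=105
  first=0(x) contributes 168
  first=3(a) contributes 56
  first=5(b) contributes 28
|[w]| = 252

252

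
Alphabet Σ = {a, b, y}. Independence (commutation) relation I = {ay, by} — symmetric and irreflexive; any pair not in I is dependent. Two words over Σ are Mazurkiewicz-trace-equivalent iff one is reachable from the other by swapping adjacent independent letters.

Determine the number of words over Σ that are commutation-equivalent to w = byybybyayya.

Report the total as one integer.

462

piece 0:b — minimal
piece 1:y — minimal
piece 2:y rests on {1:y}
piece 3:b rests on {0:b}
piece 4:y rests on {2:y}
piece 5:b rests on {3:b}
piece 6:y rests on {4:y}
piece 7:a rests on {5:b}
piece 8:y rests on {6:y}
piece 9:y rests on {8:y}
piece 10:a rests on {7:a}
minimal pieces: {0:b, 1:y}
ways to finish when only these pieces remain (= sum over removing one remaining piece with nothing left below it):
  1 left: {9}→1  {10}→1
  2 left: {7,10}→1  {8,9}→1  {9,10}→2
  3 left: {5,7,10}→1  {6,8,9}→1  {7,9,10}→3  {8,9,10}→3
  4 left: {3,5,7,10}→1  {4,6,8,9}→1  {5,7,9,10}→4  {6,8,9,10}→4  {7,8,9,10}→6
  5 left: {0,3,5,7,10}→1  {2,4,6,8,9}→1  {3,5,7,9,10}→5  {4,6,8,9,10}→5  {5,7,8,9,10}→10  {6,7,8,9,10}→10
  6 left: {0,3,5,7,9,10}→6  {1,2,4,6,8,9}→1  {2,4,6,8,9,10}→6  {3,5,7,8,9,10}→15  {4,6,7,8,9,10}→15  {5,6,7,8,9,10}→20
  7 left: {0,3,5,7,8,9,10}→21  {1,2,4,6,8,9,10}→7  {2,4,6,7,8,9,10}→21  {3,5,6,7,8,9,10}→35  {4,5,6,7,8,9,10}→35
  8 left: {0,3,5,6,7,8,9,10}→56  {1,2,4,6,7,8,9,10}→28  {2,4,5,6,7,8,9,10}→56  {3,4,5,6,7,8,9,10}→70
  9 left: {0,3,4,5,6,7,8,9,10}→126  {1,2,4,5,6,7,8,9,10}→84  {2,3,4,5,6,7,8,9,10}→126
  placing 0:b first → 210 extensions
  placing 1:y first → 252 extensions
total linear extensions = 462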